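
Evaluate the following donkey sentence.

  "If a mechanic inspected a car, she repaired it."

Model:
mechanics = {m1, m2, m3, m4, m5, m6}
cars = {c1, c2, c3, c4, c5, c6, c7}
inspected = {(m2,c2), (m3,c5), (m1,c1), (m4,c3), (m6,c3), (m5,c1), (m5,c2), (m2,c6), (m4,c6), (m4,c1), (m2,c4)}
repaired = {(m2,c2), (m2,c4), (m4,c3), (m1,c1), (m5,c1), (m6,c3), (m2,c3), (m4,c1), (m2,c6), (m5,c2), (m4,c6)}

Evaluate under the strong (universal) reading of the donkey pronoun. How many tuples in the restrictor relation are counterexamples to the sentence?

1

"it" takes "a car" as antecedent — a donkey pronoun bound across the clause boundary.
Strong reading: for every (m,c) with inspected(m,c), repaired(m,c).
Restrictor pairs: (m1,c1) ✓  (m2,c2) ✓  (m2,c4) ✓  (m2,c6) ✓  (m3,c5) ✗  (m4,c1) ✓  (m4,c3) ✓  (m4,c6) ✓  (m5,c1) ✓  (m5,c2) ✓  (m6,c3) ✓
Counterexamples (restrictor pairs failing the scope): 1.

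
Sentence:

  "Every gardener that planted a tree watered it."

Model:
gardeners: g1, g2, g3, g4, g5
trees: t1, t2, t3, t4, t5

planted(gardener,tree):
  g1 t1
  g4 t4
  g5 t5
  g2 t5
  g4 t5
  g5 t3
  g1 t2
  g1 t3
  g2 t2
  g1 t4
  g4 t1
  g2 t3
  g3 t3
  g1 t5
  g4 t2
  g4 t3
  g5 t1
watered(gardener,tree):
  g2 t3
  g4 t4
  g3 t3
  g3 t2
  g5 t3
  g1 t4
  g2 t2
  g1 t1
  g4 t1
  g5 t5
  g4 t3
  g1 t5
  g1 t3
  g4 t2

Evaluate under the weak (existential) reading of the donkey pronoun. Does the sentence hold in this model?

"it" takes "a tree" as antecedent — a donkey pronoun bound across the clause boundary.
Weak reading: every gardener g with some planted-tree has at least one planted-tree t such that watered(g,t).
Per gardener: g1:✓  g2:✓  g3:✓  g4:✓  g5:✓
Every gardener in the restrictor has a witness.

True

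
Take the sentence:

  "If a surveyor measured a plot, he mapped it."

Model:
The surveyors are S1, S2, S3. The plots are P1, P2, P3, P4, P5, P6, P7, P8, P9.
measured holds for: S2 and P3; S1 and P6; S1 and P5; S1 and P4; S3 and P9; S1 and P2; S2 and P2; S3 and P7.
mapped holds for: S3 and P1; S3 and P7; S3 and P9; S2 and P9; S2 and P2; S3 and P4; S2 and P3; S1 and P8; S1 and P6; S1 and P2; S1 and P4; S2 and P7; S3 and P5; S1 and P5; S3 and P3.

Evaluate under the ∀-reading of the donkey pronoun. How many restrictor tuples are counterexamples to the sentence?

"it" takes "a plot" as antecedent — a donkey pronoun bound across the clause boundary.
Strong reading: for every (s,p) with measured(s,p), mapped(s,p).
Restrictor pairs: (S1,P2) ✓  (S1,P4) ✓  (S1,P5) ✓  (S1,P6) ✓  (S2,P2) ✓  (S2,P3) ✓  (S3,P7) ✓  (S3,P9) ✓
Counterexamples (restrictor pairs failing the scope): 0.

0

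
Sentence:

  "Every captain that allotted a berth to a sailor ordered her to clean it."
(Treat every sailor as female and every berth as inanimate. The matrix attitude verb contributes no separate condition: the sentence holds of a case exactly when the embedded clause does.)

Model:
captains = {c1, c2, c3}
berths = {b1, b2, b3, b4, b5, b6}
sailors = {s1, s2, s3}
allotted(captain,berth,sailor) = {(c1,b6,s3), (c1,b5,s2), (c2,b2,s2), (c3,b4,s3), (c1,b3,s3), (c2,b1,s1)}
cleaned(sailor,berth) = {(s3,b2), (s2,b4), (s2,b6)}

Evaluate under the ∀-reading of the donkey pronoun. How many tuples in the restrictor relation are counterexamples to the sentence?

"her" takes "a sailor" as antecedent and "it" takes "a berth"; both are donkey pronouns co-varying with the restrictor.
Strong reading: for every (c,b,s) with allotted(c,b,s), cleaned(s,b).
Restrictor triples: (c1,b3,s3)→cleaned(s3,b3) ✗  (c1,b5,s2)→cleaned(s2,b5) ✗  (c1,b6,s3)→cleaned(s3,b6) ✗  (c2,b1,s1)→cleaned(s1,b1) ✗  (c2,b2,s2)→cleaned(s2,b2) ✗  (c3,b4,s3)→cleaned(s3,b4) ✗
Counterexamples (restrictor triples failing the scope): 6.

6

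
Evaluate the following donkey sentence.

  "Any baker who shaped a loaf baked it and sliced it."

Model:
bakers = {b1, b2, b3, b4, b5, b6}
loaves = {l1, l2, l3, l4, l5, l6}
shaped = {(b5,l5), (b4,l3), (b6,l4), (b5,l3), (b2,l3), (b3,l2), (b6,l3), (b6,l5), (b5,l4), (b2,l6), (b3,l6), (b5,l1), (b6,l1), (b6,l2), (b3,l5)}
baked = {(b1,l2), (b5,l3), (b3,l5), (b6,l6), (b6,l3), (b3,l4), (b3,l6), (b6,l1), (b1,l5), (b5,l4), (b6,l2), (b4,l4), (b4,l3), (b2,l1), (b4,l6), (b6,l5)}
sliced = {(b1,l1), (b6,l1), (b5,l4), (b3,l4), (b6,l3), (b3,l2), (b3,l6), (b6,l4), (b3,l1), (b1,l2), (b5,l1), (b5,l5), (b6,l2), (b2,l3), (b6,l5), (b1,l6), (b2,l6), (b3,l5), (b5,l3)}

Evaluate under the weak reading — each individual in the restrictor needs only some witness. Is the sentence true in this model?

"it" takes "a loaf" as antecedent — a donkey pronoun bound across the clause boundary.
Weak reading: every baker b with some shaped-loaf has at least one shaped-loaf l such that baked(b,l) ∧ sliced(b,l).
Per baker: b2:✗  b3:✓  b4:✗  b5:✓  b6:✓
b2 has no witness among its shaped-loaves.

False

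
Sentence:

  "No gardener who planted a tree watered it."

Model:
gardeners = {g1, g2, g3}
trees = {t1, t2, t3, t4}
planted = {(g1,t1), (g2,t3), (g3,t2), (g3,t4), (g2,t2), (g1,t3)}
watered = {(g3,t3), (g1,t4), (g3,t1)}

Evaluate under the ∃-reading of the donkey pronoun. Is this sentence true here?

"it" takes "a tree" as antecedent — a donkey pronoun bound across the clause boundary.
Truth condition: for no (g,t) with planted(g,t) does watered(g,t) hold.
Restrictor pairs — does the scope hold? (g1,t1):fails  (g1,t3):fails  (g2,t2):fails  (g2,t3):fails  (g3,t2):fails  (g3,t4):fails
Scope holds for no restrictor pair, so the sentence is true.

True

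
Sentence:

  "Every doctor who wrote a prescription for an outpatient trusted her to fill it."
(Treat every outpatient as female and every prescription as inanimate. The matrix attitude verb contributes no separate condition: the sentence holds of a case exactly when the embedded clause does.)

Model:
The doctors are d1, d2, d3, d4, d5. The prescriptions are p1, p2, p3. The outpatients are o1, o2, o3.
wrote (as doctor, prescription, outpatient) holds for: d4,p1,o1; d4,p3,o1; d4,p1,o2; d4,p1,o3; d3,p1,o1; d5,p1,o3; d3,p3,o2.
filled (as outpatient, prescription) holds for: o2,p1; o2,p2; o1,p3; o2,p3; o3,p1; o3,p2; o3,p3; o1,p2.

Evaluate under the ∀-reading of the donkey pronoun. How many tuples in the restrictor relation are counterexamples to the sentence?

"her" takes "an outpatient" as antecedent and "it" takes "a prescription"; both are donkey pronouns co-varying with the restrictor.
Strong reading: for every (d,p,o) with wrote(d,p,o), filled(o,p).
Restrictor triples: (d3,p1,o1)→filled(o1,p1) ✗  (d3,p3,o2)→filled(o2,p3) ✓  (d4,p1,o1)→filled(o1,p1) ✗  (d4,p1,o2)→filled(o2,p1) ✓  (d4,p1,o3)→filled(o3,p1) ✓  (d4,p3,o1)→filled(o1,p3) ✓  (d5,p1,o3)→filled(o3,p1) ✓
Counterexamples (restrictor triples failing the scope): 2.

2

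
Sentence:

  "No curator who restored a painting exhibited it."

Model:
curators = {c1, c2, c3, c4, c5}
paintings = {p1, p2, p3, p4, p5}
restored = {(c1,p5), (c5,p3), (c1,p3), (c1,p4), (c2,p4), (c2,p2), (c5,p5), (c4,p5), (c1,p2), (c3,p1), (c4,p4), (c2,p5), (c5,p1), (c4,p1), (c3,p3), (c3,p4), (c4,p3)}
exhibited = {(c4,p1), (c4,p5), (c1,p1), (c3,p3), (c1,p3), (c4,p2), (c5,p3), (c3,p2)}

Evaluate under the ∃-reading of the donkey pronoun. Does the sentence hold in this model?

False

"it" takes "a painting" as antecedent — a donkey pronoun bound across the clause boundary.
Truth condition: for no (c,p) with restored(c,p) does exhibited(c,p) hold.
Restrictor pairs — does the scope hold? (c1,p2):fails  (c1,p3):holds  (c1,p4):fails  (c1,p5):fails  (c2,p2):fails  (c2,p4):fails  (c2,p5):fails  (c3,p1):fails  (c3,p3):holds  (c3,p4):fails  (c4,p1):holds  (c4,p3):fails  (c4,p4):fails  (c4,p5):holds  (c5,p1):fails  (c5,p3):holds  (c5,p5):fails
Scope holds for 5 pair(s), so the sentence is false.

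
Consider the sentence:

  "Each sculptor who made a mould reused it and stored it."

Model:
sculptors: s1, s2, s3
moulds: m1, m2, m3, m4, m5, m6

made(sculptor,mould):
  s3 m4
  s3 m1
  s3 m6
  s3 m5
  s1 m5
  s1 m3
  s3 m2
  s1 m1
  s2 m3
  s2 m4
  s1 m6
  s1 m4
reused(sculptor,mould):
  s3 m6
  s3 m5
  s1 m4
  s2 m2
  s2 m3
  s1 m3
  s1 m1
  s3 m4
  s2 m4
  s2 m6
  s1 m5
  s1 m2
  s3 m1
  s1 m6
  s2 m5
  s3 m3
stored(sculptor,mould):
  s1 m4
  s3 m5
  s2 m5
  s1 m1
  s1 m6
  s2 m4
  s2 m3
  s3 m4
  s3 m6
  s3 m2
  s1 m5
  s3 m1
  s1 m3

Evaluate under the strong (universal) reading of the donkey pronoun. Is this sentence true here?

False

"it" takes "a mould" as antecedent — a donkey pronoun bound across the clause boundary.
Strong reading: for every (s,m) with made(s,m), reused(s,m) ∧ stored(s,m).
Restrictor pairs: (s1,m1) ✓  (s1,m3) ✓  (s1,m4) ✓  (s1,m5) ✓  (s1,m6) ✓  (s2,m3) ✓  (s2,m4) ✓  (s3,m1) ✓  (s3,m2) ✗  (s3,m4) ✓  (s3,m5) ✓  (s3,m6) ✓
Counterexample: (s3,m2) is in made but fails the scope.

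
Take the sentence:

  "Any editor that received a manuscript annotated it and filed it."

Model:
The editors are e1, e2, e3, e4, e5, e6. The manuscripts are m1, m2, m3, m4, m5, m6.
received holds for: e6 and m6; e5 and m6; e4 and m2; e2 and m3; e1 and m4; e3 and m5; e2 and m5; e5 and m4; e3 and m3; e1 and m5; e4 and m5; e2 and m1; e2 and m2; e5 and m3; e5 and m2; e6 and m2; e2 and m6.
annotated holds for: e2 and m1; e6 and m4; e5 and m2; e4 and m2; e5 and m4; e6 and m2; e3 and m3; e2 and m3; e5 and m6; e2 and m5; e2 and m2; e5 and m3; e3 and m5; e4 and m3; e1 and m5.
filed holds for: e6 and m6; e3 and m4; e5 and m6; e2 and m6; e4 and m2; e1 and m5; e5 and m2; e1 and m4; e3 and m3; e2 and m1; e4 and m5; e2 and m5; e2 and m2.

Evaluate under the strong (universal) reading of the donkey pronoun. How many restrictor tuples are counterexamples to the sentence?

"it" takes "a manuscript" as antecedent — a donkey pronoun bound across the clause boundary.
Strong reading: for every (e,m) with received(e,m), annotated(e,m) ∧ filed(e,m).
Restrictor pairs: (e1,m4) ✗  (e1,m5) ✓  (e2,m1) ✓  (e2,m2) ✓  (e2,m3) ✗  (e2,m5) ✓  (e2,m6) ✗  (e3,m3) ✓  (e3,m5) ✗  (e4,m2) ✓  (e4,m5) ✗  (e5,m2) ✓  (e5,m3) ✗  (e5,m4) ✗  (e5,m6) ✓  (e6,m2) ✗  (e6,m6) ✗
Counterexamples (restrictor pairs failing the scope): 9.

9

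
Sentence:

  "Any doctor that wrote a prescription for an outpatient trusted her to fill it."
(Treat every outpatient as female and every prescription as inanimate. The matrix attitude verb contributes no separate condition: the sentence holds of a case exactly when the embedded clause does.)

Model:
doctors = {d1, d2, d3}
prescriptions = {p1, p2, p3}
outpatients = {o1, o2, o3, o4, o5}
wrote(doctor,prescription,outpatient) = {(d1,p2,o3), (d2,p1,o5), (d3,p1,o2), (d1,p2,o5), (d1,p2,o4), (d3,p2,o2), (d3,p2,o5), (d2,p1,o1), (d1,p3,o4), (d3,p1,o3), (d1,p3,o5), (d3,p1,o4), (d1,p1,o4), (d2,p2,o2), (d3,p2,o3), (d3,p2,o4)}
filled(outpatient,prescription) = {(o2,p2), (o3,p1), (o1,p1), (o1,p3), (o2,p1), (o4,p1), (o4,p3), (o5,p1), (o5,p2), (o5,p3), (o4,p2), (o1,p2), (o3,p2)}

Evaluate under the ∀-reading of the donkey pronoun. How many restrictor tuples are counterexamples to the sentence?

0

"her" takes "an outpatient" as antecedent and "it" takes "a prescription"; both are donkey pronouns co-varying with the restrictor.
Strong reading: for every (d,p,o) with wrote(d,p,o), filled(o,p).
Restrictor triples: (d1,p1,o4)→filled(o4,p1) ✓  (d1,p2,o3)→filled(o3,p2) ✓  (d1,p2,o4)→filled(o4,p2) ✓  (d1,p2,o5)→filled(o5,p2) ✓  (d1,p3,o4)→filled(o4,p3) ✓  (d1,p3,o5)→filled(o5,p3) ✓  (d2,p1,o1)→filled(o1,p1) ✓  (d2,p1,o5)→filled(o5,p1) ✓  (d2,p2,o2)→filled(o2,p2) ✓  (d3,p1,o2)→filled(o2,p1) ✓  (d3,p1,o3)→filled(o3,p1) ✓  (d3,p1,o4)→filled(o4,p1) ✓  (d3,p2,o2)→filled(o2,p2) ✓  (d3,p2,o3)→filled(o3,p2) ✓  (d3,p2,o4)→filled(o4,p2) ✓  (d3,p2,o5)→filled(o5,p2) ✓
Counterexamples (restrictor triples failing the scope): 0.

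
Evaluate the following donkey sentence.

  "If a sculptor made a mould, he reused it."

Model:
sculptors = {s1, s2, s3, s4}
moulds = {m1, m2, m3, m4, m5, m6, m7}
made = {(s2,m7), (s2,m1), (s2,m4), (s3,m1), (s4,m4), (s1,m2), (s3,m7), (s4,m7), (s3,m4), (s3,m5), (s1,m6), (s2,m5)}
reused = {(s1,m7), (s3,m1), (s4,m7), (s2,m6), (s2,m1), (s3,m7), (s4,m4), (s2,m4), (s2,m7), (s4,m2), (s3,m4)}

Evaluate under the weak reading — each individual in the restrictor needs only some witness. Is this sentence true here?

"it" takes "a mould" as antecedent — a donkey pronoun bound across the clause boundary.
Weak reading: every sculptor s with some made-mould has at least one made-mould m such that reused(s,m).
Per sculptor: s1:✗  s2:✓  s3:✓  s4:✓
s1 has no witness among its made-moulds.

False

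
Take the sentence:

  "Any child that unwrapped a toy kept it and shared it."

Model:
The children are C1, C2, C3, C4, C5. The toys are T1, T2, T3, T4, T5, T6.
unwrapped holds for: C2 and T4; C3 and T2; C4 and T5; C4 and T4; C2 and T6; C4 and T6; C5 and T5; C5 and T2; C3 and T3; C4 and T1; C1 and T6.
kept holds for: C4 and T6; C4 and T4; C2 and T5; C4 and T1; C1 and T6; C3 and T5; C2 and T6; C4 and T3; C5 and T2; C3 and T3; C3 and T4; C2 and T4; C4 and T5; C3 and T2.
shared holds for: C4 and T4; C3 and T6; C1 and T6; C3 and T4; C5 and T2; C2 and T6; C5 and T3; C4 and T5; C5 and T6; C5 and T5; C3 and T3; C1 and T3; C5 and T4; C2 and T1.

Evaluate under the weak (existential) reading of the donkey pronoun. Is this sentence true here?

True

"it" takes "a toy" as antecedent — a donkey pronoun bound across the clause boundary.
Weak reading: every child c with some unwrapped-toy has at least one unwrapped-toy t such that kept(c,t) ∧ shared(c,t).
Per child: C1:✓  C2:✓  C3:✓  C4:✓  C5:✓
Every child in the restrictor has a witness.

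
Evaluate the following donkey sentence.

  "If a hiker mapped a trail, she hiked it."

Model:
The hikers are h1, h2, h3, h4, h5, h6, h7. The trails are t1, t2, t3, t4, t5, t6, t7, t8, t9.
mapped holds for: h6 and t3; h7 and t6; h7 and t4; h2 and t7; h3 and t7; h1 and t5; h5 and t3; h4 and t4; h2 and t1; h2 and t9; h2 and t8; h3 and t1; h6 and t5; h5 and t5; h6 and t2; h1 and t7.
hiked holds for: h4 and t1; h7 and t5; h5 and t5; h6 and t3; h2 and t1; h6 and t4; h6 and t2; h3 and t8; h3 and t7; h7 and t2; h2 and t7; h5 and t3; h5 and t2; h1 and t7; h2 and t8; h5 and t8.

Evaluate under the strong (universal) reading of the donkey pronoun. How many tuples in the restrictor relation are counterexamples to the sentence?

7

"it" takes "a trail" as antecedent — a donkey pronoun bound across the clause boundary.
Strong reading: for every (h,t) with mapped(h,t), hiked(h,t).
Restrictor pairs: (h1,t5) ✗  (h1,t7) ✓  (h2,t1) ✓  (h2,t7) ✓  (h2,t8) ✓  (h2,t9) ✗  (h3,t1) ✗  (h3,t7) ✓  (h4,t4) ✗  (h5,t3) ✓  (h5,t5) ✓  (h6,t2) ✓  (h6,t3) ✓  (h6,t5) ✗  (h7,t4) ✗  (h7,t6) ✗
Counterexamples (restrictor pairs failing the scope): 7.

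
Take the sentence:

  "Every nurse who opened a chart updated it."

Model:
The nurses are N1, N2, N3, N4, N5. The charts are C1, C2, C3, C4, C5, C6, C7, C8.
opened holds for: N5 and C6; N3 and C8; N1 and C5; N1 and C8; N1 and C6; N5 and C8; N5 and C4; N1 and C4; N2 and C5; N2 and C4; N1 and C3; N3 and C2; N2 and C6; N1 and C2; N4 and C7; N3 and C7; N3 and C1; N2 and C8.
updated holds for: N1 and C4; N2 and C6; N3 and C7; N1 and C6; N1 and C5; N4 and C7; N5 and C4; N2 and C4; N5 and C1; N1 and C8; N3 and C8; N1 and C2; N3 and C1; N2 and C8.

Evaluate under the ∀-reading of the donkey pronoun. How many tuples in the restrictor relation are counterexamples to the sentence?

"it" takes "a chart" as antecedent — a donkey pronoun bound across the clause boundary.
Strong reading: for every (n,c) with opened(n,c), updated(n,c).
Restrictor pairs: (N1,C2) ✓  (N1,C3) ✗  (N1,C4) ✓  (N1,C5) ✓  (N1,C6) ✓  (N1,C8) ✓  (N2,C4) ✓  (N2,C5) ✗  (N2,C6) ✓  (N2,C8) ✓  (N3,C1) ✓  (N3,C2) ✗  (N3,C7) ✓  (N3,C8) ✓  (N4,C7) ✓  (N5,C4) ✓  (N5,C6) ✗  (N5,C8) ✗
Counterexamples (restrictor pairs failing the scope): 5.

5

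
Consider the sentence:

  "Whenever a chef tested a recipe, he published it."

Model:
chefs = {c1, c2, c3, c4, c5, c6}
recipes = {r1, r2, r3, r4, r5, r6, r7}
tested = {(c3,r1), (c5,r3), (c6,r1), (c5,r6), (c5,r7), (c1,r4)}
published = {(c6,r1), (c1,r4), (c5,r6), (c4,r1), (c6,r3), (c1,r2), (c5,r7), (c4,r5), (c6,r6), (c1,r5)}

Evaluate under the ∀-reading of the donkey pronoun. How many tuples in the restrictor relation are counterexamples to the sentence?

"it" takes "a recipe" as antecedent — a donkey pronoun bound across the clause boundary.
Strong reading: for every (c,r) with tested(c,r), published(c,r).
Restrictor pairs: (c1,r4) ✓  (c3,r1) ✗  (c5,r3) ✗  (c5,r6) ✓  (c5,r7) ✓  (c6,r1) ✓
Counterexamples (restrictor pairs failing the scope): 2.

2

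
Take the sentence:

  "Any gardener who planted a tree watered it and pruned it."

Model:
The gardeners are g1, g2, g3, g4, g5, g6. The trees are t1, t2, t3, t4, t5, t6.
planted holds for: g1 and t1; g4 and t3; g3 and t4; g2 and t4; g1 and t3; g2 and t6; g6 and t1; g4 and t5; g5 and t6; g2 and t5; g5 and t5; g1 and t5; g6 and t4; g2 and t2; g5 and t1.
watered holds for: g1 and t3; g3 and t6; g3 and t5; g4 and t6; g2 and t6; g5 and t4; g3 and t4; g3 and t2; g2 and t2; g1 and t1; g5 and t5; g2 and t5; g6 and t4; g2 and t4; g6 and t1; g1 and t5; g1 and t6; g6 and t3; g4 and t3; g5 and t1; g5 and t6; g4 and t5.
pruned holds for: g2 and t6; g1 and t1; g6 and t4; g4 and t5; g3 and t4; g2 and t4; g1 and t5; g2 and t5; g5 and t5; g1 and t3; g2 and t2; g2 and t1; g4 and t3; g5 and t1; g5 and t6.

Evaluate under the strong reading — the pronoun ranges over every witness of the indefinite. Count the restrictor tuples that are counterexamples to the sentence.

1

"it" takes "a tree" as antecedent — a donkey pronoun bound across the clause boundary.
Strong reading: for every (g,t) with planted(g,t), watered(g,t) ∧ pruned(g,t).
Restrictor pairs: (g1,t1) ✓  (g1,t3) ✓  (g1,t5) ✓  (g2,t2) ✓  (g2,t4) ✓  (g2,t5) ✓  (g2,t6) ✓  (g3,t4) ✓  (g4,t3) ✓  (g4,t5) ✓  (g5,t1) ✓  (g5,t5) ✓  (g5,t6) ✓  (g6,t1) ✗  (g6,t4) ✓
Counterexamples (restrictor pairs failing the scope): 1.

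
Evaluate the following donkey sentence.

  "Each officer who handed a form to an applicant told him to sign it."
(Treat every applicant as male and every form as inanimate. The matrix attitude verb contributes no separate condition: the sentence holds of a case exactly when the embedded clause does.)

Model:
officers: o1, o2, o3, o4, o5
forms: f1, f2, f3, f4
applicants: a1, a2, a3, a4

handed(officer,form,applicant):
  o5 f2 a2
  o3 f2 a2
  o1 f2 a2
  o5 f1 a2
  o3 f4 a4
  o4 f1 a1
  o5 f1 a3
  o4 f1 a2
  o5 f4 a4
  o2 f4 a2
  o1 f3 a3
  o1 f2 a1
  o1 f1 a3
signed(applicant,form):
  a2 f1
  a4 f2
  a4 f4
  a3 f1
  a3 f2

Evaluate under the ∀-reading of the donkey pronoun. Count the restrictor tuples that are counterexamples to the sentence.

"him" takes "an applicant" as antecedent and "it" takes "a form"; both are donkey pronouns co-varying with the restrictor.
Strong reading: for every (o,f,a) with handed(o,f,a), signed(a,f).
Restrictor triples: (o1,f1,a3)→signed(a3,f1) ✓  (o1,f2,a1)→signed(a1,f2) ✗  (o1,f2,a2)→signed(a2,f2) ✗  (o1,f3,a3)→signed(a3,f3) ✗  (o2,f4,a2)→signed(a2,f4) ✗  (o3,f2,a2)→signed(a2,f2) ✗  (o3,f4,a4)→signed(a4,f4) ✓  (o4,f1,a1)→signed(a1,f1) ✗  (o4,f1,a2)→signed(a2,f1) ✓  (o5,f1,a2)→signed(a2,f1) ✓  (o5,f1,a3)→signed(a3,f1) ✓  (o5,f2,a2)→signed(a2,f2) ✗  (o5,f4,a4)→signed(a4,f4) ✓
Counterexamples (restrictor triples failing the scope): 7.

7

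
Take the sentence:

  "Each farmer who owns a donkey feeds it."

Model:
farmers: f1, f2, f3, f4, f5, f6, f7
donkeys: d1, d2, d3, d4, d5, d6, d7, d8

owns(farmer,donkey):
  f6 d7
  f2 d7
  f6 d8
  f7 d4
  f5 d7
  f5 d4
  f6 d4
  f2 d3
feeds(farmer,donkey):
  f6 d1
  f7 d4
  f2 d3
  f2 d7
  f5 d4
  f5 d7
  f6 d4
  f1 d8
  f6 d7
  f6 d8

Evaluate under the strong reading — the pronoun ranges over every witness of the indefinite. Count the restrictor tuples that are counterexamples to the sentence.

0

"it" takes "a donkey" as antecedent — a donkey pronoun bound across the clause boundary.
Strong reading: for every (f,d) with owns(f,d), feeds(f,d).
Restrictor pairs: (f2,d3) ✓  (f2,d7) ✓  (f5,d4) ✓  (f5,d7) ✓  (f6,d4) ✓  (f6,d7) ✓  (f6,d8) ✓  (f7,d4) ✓
Counterexamples (restrictor pairs failing the scope): 0.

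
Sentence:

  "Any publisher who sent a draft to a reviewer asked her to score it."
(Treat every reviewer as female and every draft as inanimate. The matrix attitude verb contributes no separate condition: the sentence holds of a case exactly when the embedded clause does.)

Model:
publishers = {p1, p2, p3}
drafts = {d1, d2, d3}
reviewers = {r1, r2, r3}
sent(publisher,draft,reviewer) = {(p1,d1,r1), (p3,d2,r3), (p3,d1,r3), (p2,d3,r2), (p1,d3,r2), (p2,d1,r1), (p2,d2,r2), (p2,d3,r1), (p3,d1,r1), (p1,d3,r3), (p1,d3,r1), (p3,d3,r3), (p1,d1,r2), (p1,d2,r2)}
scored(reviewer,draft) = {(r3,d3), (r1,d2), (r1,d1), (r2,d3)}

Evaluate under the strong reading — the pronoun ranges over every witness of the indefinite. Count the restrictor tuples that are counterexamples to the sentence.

"her" takes "a reviewer" as antecedent and "it" takes "a draft"; both are donkey pronouns co-varying with the restrictor.
Strong reading: for every (p,d,r) with sent(p,d,r), scored(r,d).
Restrictor triples: (p1,d1,r1)→scored(r1,d1) ✓  (p1,d1,r2)→scored(r2,d1) ✗  (p1,d2,r2)→scored(r2,d2) ✗  (p1,d3,r1)→scored(r1,d3) ✗  (p1,d3,r2)→scored(r2,d3) ✓  (p1,d3,r3)→scored(r3,d3) ✓  (p2,d1,r1)→scored(r1,d1) ✓  (p2,d2,r2)→scored(r2,d2) ✗  (p2,d3,r1)→scored(r1,d3) ✗  (p2,d3,r2)→scored(r2,d3) ✓  (p3,d1,r1)→scored(r1,d1) ✓  (p3,d1,r3)→scored(r3,d1) ✗  (p3,d2,r3)→scored(r3,d2) ✗  (p3,d3,r3)→scored(r3,d3) ✓
Counterexamples (restrictor triples failing the scope): 7.

7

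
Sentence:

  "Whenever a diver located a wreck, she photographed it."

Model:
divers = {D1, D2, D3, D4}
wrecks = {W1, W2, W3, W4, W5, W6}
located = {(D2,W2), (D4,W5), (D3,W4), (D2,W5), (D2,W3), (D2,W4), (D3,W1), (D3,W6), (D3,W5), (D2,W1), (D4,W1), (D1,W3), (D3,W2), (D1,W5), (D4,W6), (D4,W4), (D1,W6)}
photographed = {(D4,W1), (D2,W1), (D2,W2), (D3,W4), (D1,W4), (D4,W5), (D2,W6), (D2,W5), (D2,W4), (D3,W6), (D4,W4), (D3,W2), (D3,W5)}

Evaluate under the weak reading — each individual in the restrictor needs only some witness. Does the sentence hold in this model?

False

"it" takes "a wreck" as antecedent — a donkey pronoun bound across the clause boundary.
Weak reading: every diver d with some located-wreck has at least one located-wreck w such that photographed(d,w).
Per diver: D1:✗  D2:✓  D3:✓  D4:✓
D1 has no witness among its located-wrecks.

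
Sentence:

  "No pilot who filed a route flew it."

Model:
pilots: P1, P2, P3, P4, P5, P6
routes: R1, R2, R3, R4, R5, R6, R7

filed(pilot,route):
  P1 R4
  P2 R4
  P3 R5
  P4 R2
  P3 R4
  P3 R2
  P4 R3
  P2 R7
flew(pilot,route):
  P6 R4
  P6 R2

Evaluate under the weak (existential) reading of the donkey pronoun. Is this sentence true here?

"it" takes "a route" as antecedent — a donkey pronoun bound across the clause boundary.
Truth condition: for no (p,r) with filed(p,r) does flew(p,r) hold.
Restrictor pairs — does the scope hold? (P1,R4):fails  (P2,R4):fails  (P2,R7):fails  (P3,R2):fails  (P3,R4):fails  (P3,R5):fails  (P4,R2):fails  (P4,R3):fails
Scope holds for no restrictor pair, so the sentence is true.

True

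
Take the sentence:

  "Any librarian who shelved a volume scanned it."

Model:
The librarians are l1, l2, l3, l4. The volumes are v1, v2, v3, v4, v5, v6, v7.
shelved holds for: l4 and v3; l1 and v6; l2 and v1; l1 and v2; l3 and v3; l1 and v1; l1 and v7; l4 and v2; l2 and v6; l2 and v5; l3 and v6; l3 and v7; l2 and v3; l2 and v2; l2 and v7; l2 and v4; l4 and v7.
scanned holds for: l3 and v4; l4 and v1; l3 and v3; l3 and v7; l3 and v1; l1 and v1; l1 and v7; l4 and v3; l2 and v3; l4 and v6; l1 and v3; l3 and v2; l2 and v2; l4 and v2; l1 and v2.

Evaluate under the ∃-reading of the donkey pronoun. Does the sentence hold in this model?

True

"it" takes "a volume" as antecedent — a donkey pronoun bound across the clause boundary.
Weak reading: every librarian l with some shelved-volume has at least one shelved-volume v such that scanned(l,v).
Per librarian: l1:✓  l2:✓  l3:✓  l4:✓
Every librarian in the restrictor has a witness.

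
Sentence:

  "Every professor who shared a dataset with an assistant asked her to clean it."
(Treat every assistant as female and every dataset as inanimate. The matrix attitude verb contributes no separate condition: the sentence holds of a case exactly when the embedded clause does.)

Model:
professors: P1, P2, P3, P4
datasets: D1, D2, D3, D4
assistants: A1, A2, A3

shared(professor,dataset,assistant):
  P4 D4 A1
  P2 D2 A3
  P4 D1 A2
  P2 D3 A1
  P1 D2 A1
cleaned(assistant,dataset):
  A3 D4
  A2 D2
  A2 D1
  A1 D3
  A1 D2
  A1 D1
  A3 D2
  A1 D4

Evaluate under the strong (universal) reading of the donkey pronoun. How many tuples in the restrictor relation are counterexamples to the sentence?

"her" takes "an assistant" as antecedent and "it" takes "a dataset"; both are donkey pronouns co-varying with the restrictor.
Strong reading: for every (p,d,a) with shared(p,d,a), cleaned(a,d).
Restrictor triples: (P1,D2,A1)→cleaned(A1,D2) ✓  (P2,D2,A3)→cleaned(A3,D2) ✓  (P2,D3,A1)→cleaned(A1,D3) ✓  (P4,D1,A2)→cleaned(A2,D1) ✓  (P4,D4,A1)→cleaned(A1,D4) ✓
Counterexamples (restrictor triples failing the scope): 0.

0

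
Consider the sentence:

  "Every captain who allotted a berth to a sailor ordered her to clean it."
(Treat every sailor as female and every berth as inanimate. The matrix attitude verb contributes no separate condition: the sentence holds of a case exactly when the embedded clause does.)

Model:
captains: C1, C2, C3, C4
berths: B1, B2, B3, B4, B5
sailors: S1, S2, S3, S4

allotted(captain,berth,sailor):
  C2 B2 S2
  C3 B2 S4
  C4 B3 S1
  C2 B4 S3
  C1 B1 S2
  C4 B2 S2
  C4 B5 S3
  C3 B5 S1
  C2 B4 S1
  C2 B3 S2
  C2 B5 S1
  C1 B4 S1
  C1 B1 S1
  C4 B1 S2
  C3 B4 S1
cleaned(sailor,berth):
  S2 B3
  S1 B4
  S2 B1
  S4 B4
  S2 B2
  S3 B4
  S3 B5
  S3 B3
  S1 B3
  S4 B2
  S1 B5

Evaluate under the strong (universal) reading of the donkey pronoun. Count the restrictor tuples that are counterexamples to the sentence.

1

"her" takes "a sailor" as antecedent and "it" takes "a berth"; both are donkey pronouns co-varying with the restrictor.
Strong reading: for every (c,b,s) with allotted(c,b,s), cleaned(s,b).
Restrictor triples: (C1,B1,S1)→cleaned(S1,B1) ✗  (C1,B1,S2)→cleaned(S2,B1) ✓  (C1,B4,S1)→cleaned(S1,B4) ✓  (C2,B2,S2)→cleaned(S2,B2) ✓  (C2,B3,S2)→cleaned(S2,B3) ✓  (C2,B4,S1)→cleaned(S1,B4) ✓  (C2,B4,S3)→cleaned(S3,B4) ✓  (C2,B5,S1)→cleaned(S1,B5) ✓  (C3,B2,S4)→cleaned(S4,B2) ✓  (C3,B4,S1)→cleaned(S1,B4) ✓  (C3,B5,S1)→cleaned(S1,B5) ✓  (C4,B1,S2)→cleaned(S2,B1) ✓  (C4,B2,S2)→cleaned(S2,B2) ✓  (C4,B3,S1)→cleaned(S1,B3) ✓  (C4,B5,S3)→cleaned(S3,B5) ✓
Counterexamples (restrictor triples failing the scope): 1.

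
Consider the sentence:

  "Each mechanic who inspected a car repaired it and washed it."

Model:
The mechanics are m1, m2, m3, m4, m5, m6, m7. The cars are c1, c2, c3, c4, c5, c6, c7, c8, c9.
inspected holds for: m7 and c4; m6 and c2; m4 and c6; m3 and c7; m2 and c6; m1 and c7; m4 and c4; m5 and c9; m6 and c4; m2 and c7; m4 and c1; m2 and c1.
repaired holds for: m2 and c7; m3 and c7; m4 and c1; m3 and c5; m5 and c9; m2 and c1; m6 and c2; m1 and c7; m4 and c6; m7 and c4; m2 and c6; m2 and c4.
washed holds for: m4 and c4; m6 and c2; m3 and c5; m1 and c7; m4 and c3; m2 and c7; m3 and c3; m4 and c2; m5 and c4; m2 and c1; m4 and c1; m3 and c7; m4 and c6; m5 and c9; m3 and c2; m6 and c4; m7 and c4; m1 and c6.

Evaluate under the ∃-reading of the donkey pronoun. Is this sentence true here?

"it" takes "a car" as antecedent — a donkey pronoun bound across the clause boundary.
Weak reading: every mechanic m with some inspected-car has at least one inspected-car c such that repaired(m,c) ∧ washed(m,c).
Per mechanic: m1:✓  m2:✓  m3:✓  m4:✓  m5:✓  m6:✓  m7:✓
Every mechanic in the restrictor has a witness.

True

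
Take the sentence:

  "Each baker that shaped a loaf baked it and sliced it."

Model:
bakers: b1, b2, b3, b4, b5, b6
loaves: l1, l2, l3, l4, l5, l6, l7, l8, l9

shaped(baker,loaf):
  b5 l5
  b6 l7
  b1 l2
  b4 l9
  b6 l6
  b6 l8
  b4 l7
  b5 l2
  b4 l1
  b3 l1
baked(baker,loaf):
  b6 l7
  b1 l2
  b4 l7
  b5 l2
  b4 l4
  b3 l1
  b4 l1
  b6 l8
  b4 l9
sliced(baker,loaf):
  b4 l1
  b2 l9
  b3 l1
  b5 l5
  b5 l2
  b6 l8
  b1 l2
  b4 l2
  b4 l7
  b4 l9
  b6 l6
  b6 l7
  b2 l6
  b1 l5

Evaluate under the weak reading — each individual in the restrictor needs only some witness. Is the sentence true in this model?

"it" takes "a loaf" as antecedent — a donkey pronoun bound across the clause boundary.
Weak reading: every baker b with some shaped-loaf has at least one shaped-loaf l such that baked(b,l) ∧ sliced(b,l).
Per baker: b1:✓  b3:✓  b4:✓  b5:✓  b6:✓
Every baker in the restrictor has a witness.

True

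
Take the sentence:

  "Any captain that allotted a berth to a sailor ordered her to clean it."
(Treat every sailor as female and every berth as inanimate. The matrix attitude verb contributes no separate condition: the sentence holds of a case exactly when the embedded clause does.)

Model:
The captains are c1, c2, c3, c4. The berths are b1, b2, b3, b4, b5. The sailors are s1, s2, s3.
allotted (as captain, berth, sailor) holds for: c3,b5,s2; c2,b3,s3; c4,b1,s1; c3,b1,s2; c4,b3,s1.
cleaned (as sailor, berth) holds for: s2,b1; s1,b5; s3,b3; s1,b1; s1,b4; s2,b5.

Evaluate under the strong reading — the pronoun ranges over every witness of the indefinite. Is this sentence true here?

False

"her" takes "a sailor" as antecedent and "it" takes "a berth"; both are donkey pronouns co-varying with the restrictor.
Strong reading: for every (c,b,s) with allotted(c,b,s), cleaned(s,b).
Restrictor triples: (c2,b3,s3)→cleaned(s3,b3) ✓  (c3,b1,s2)→cleaned(s2,b1) ✓  (c3,b5,s2)→cleaned(s2,b5) ✓  (c4,b1,s1)→cleaned(s1,b1) ✓  (c4,b3,s1)→cleaned(s1,b3) ✗
Counterexample: (c4,b3,s1) — cleaned(s1,b3) does not hold.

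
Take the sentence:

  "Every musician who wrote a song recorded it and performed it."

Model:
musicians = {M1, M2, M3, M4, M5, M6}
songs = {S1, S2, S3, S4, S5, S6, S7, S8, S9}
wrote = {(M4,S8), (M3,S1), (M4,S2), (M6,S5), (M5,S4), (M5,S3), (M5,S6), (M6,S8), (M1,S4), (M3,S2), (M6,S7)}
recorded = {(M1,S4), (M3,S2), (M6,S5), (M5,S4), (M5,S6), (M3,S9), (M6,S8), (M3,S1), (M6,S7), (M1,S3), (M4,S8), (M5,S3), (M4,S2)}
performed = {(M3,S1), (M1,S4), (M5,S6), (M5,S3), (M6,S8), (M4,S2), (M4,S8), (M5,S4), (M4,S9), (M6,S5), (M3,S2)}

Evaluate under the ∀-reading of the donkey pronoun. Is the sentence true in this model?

"it" takes "a song" as antecedent — a donkey pronoun bound across the clause boundary.
Strong reading: for every (m,s) with wrote(m,s), recorded(m,s) ∧ performed(m,s).
Restrictor pairs: (M1,S4) ✓  (M3,S1) ✓  (M3,S2) ✓  (M4,S2) ✓  (M4,S8) ✓  (M5,S3) ✓  (M5,S4) ✓  (M5,S6) ✓  (M6,S5) ✓  (M6,S7) ✗  (M6,S8) ✓
Counterexample: (M6,S7) is in wrote but fails the scope.

False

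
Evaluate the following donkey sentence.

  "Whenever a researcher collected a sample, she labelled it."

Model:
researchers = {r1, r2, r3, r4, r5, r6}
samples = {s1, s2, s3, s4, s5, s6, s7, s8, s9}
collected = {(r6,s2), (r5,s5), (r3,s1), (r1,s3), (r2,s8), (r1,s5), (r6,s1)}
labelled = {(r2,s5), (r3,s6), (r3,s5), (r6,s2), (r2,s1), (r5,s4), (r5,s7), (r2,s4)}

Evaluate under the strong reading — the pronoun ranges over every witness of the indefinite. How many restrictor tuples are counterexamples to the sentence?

6

"it" takes "a sample" as antecedent — a donkey pronoun bound across the clause boundary.
Strong reading: for every (r,s) with collected(r,s), labelled(r,s).
Restrictor pairs: (r1,s3) ✗  (r1,s5) ✗  (r2,s8) ✗  (r3,s1) ✗  (r5,s5) ✗  (r6,s1) ✗  (r6,s2) ✓
Counterexamples (restrictor pairs failing the scope): 6.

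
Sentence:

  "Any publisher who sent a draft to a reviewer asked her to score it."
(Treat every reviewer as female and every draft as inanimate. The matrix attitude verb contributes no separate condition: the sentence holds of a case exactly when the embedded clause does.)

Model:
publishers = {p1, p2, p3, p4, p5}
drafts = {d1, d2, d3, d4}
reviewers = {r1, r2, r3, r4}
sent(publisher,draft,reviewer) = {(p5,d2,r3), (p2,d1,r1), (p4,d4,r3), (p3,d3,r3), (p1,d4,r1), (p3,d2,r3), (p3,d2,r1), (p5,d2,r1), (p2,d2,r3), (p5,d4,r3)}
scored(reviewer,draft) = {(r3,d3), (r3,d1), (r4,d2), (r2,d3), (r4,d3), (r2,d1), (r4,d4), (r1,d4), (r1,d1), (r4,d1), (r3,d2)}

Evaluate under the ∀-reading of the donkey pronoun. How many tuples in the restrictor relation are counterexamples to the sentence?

4

"her" takes "a reviewer" as antecedent and "it" takes "a draft"; both are donkey pronouns co-varying with the restrictor.
Strong reading: for every (p,d,r) with sent(p,d,r), scored(r,d).
Restrictor triples: (p1,d4,r1)→scored(r1,d4) ✓  (p2,d1,r1)→scored(r1,d1) ✓  (p2,d2,r3)→scored(r3,d2) ✓  (p3,d2,r1)→scored(r1,d2) ✗  (p3,d2,r3)→scored(r3,d2) ✓  (p3,d3,r3)→scored(r3,d3) ✓  (p4,d4,r3)→scored(r3,d4) ✗  (p5,d2,r1)→scored(r1,d2) ✗  (p5,d2,r3)→scored(r3,d2) ✓  (p5,d4,r3)→scored(r3,d4) ✗
Counterexamples (restrictor triples failing the scope): 4.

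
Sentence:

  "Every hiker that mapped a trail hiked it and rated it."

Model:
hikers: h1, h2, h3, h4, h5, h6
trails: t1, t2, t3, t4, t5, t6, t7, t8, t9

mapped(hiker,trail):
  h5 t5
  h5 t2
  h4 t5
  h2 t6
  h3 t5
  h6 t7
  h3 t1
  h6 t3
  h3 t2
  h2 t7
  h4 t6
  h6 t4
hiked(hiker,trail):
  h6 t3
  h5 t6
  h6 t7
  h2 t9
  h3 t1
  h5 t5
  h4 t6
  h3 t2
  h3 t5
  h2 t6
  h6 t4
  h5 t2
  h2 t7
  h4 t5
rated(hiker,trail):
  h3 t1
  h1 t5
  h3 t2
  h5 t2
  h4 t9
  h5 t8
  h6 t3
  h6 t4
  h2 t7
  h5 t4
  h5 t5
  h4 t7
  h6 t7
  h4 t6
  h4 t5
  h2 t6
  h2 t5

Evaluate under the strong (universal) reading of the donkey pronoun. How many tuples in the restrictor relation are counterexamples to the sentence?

1

"it" takes "a trail" as antecedent — a donkey pronoun bound across the clause boundary.
Strong reading: for every (h,t) with mapped(h,t), hiked(h,t) ∧ rated(h,t).
Restrictor pairs: (h2,t6) ✓  (h2,t7) ✓  (h3,t1) ✓  (h3,t2) ✓  (h3,t5) ✗  (h4,t5) ✓  (h4,t6) ✓  (h5,t2) ✓  (h5,t5) ✓  (h6,t3) ✓  (h6,t4) ✓  (h6,t7) ✓
Counterexamples (restrictor pairs failing the scope): 1.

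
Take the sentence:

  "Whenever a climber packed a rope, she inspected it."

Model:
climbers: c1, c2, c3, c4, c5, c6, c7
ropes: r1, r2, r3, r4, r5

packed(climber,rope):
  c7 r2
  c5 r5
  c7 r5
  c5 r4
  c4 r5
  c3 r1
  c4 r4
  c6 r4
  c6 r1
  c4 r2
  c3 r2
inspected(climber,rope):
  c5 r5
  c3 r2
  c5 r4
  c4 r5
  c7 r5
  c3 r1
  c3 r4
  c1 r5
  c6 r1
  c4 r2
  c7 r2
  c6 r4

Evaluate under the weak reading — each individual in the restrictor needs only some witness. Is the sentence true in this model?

True

"it" takes "a rope" as antecedent — a donkey pronoun bound across the clause boundary.
Weak reading: every climber c with some packed-rope has at least one packed-rope r such that inspected(c,r).
Per climber: c3:✓  c4:✓  c5:✓  c6:✓  c7:✓
Every climber in the restrictor has a witness.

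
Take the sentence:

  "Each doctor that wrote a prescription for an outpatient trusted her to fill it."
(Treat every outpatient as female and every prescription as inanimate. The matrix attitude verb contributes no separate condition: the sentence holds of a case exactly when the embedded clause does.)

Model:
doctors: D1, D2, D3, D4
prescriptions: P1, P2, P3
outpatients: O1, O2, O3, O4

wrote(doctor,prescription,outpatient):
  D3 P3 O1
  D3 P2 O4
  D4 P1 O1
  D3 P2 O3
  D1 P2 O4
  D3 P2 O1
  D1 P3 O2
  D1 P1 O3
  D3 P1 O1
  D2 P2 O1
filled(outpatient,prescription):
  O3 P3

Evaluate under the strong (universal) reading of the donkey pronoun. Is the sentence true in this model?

"her" takes "an outpatient" as antecedent and "it" takes "a prescription"; both are donkey pronouns co-varying with the restrictor.
Strong reading: for every (d,p,o) with wrote(d,p,o), filled(o,p).
Restrictor triples: (D1,P1,O3)→filled(O3,P1) ✗  (D1,P2,O4)→filled(O4,P2) ✗  (D1,P3,O2)→filled(O2,P3) ✗  (D2,P2,O1)→filled(O1,P2) ✗  (D3,P1,O1)→filled(O1,P1) ✗  (D3,P2,O1)→filled(O1,P2) ✗  (D3,P2,O3)→filled(O3,P2) ✗  (D3,P2,O4)→filled(O4,P2) ✗  (D3,P3,O1)→filled(O1,P3) ✗  (D4,P1,O1)→filled(O1,P1) ✗
Counterexample: (D1,P1,O3) — filled(O3,P1) does not hold.

False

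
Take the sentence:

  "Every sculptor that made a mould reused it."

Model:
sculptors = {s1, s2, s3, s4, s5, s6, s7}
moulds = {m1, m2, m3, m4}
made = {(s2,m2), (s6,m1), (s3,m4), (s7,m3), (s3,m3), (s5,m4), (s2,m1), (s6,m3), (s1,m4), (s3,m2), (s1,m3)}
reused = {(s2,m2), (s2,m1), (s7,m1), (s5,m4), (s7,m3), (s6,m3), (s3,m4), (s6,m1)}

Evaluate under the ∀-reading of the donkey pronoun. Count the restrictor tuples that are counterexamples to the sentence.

"it" takes "a mould" as antecedent — a donkey pronoun bound across the clause boundary.
Strong reading: for every (s,m) with made(s,m), reused(s,m).
Restrictor pairs: (s1,m3) ✗  (s1,m4) ✗  (s2,m1) ✓  (s2,m2) ✓  (s3,m2) ✗  (s3,m3) ✗  (s3,m4) ✓  (s5,m4) ✓  (s6,m1) ✓  (s6,m3) ✓  (s7,m3) ✓
Counterexamples (restrictor pairs failing the scope): 4.

4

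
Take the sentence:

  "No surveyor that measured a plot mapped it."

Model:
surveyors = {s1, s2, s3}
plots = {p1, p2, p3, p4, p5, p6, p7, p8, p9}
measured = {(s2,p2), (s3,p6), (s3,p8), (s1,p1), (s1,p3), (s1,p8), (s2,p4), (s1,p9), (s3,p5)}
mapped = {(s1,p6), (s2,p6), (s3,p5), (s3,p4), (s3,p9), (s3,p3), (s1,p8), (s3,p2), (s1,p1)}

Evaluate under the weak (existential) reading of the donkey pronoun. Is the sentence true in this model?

"it" takes "a plot" as antecedent — a donkey pronoun bound across the clause boundary.
Truth condition: for no (s,p) with measured(s,p) does mapped(s,p) hold.
Restrictor pairs — does the scope hold? (s1,p1):holds  (s1,p3):fails  (s1,p8):holds  (s1,p9):fails  (s2,p2):fails  (s2,p4):fails  (s3,p5):holds  (s3,p6):fails  (s3,p8):fails
Scope holds for 3 pair(s), so the sentence is false.

False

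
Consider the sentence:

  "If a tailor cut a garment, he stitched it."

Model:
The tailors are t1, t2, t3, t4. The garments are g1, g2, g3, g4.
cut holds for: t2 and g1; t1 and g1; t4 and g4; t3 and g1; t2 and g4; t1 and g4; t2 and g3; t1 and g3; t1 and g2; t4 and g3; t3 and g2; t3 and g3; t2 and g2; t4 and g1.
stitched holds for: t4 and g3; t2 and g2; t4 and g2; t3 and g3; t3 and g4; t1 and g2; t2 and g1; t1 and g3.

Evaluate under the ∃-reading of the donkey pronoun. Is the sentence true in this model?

"it" takes "a garment" as antecedent — a donkey pronoun bound across the clause boundary.
Weak reading: every tailor t with some cut-garment has at least one cut-garment g such that stitched(t,g).
Per tailor: t1:✓  t2:✓  t3:✓  t4:✓
Every tailor in the restrictor has a witness.

True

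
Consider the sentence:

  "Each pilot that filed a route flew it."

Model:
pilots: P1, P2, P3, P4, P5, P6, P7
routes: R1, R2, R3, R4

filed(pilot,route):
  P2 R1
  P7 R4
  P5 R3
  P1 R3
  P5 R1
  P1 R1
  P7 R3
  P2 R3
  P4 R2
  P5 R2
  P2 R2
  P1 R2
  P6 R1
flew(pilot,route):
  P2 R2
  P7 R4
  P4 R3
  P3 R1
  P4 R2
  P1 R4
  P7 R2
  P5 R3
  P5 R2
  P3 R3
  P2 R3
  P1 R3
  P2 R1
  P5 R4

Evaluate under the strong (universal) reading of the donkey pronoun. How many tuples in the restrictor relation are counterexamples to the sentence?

"it" takes "a route" as antecedent — a donkey pronoun bound across the clause boundary.
Strong reading: for every (p,r) with filed(p,r), flew(p,r).
Restrictor pairs: (P1,R1) ✗  (P1,R2) ✗  (P1,R3) ✓  (P2,R1) ✓  (P2,R2) ✓  (P2,R3) ✓  (P4,R2) ✓  (P5,R1) ✗  (P5,R2) ✓  (P5,R3) ✓  (P6,R1) ✗  (P7,R3) ✗  (P7,R4) ✓
Counterexamples (restrictor pairs failing the scope): 5.

5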